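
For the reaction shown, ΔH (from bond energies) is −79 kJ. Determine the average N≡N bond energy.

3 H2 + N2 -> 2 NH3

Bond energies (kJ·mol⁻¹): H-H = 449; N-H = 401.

D(N≡N) ≈ 980 kJ/mol

Let D be the N≡N bond energy.
Σ(broken) = 3×449 + 1×D = 1347 + D
Σ(formed) = 6×401 = 2406
ΔH = Σ(broken) − Σ(formed) = (1347 + D) − (2406) = −1059 + D
Setting this equal to −79 kJ gives D = 980 kJ/mol.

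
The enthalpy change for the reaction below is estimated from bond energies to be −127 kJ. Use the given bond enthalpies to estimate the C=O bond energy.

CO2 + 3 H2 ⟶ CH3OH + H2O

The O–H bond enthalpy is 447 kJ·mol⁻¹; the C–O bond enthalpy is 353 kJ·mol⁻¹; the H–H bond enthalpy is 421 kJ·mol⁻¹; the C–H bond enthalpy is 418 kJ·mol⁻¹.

D(C=O) ≈ 779 kJ/mol

Let D be the C=O bond energy.
Σ(broken) = 2×D + 3×421 = 1263 + 2D
Σ(formed) = 3×418 + 1×353 + 3×447 = 2948
ΔH = Σ(broken) − Σ(formed) = (1263 + 2D) − (2948) = −1685 + 2D
Setting this equal to −127 kJ gives 2D = 1558, so D = 779 kJ/mol.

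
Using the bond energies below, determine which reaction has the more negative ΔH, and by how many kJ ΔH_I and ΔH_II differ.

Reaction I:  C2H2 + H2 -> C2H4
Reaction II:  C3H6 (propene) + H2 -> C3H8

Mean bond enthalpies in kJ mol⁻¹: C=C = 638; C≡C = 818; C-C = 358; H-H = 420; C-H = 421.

Reaction I:
  Bonds broken (reactants):
    C≡C: 1 × 818 = 818
    C-H: 2 × 421 = 842
    H-H: 1 × 420 = 420
    Σ(broken) = 2080 kJ
  Bonds formed (products):
    C-H: 4 × 421 = 1684
    C=C: 1 × 638 = 638
    Σ(formed) = 2322 kJ
  ΔH_I = 2080 − 2322 = −242 kJ
Reaction II:
  Bonds broken (reactants):
    C-C: 1 × 358 = 358
    C-H: 6 × 421 = 2526
    C=C: 1 × 638 = 638
    H-H: 1 × 420 = 420
    Σ(broken) = 3942 kJ
  Bonds formed (products):
    C-C: 2 × 358 = 716
    C-H: 8 × 421 = 3368
    Σ(formed) = 4084 kJ
  ΔH_II = 3942 − 4084 = −142 kJ
ΔH_I − ΔH_II = −100 kJ, so reaction I has the more negative ΔH; |ΔH_I − ΔH_II| = 100 kJ.

Reaction I, by 100 kJ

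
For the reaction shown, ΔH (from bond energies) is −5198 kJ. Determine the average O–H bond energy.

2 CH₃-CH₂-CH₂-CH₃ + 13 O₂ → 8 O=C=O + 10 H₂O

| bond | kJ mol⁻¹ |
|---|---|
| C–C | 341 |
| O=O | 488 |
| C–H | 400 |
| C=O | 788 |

D(O–H) ≈ 449 kJ/mol

Let D be the O–H bond energy.
Σ(broken) = 6×341 + 20×400 + 13×488 = 16390
Σ(formed) = 16×788 + 20×D = 12608 + 20D
ΔH = Σ(broken) − Σ(formed) = (16390) − (12608 + 20D) = +3782 − 20D
Setting this equal to −5198 kJ gives 20D = 8980, so D = 449 kJ/mol.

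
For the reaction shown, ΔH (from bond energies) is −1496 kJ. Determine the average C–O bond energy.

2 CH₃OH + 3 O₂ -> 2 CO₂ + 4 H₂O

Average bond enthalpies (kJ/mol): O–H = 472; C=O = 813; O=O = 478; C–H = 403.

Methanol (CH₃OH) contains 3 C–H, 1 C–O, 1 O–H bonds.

Let D be the C–O bond energy.
Σ(broken) = 6×403 + 2×D + 2×472 + 3×478 = 4796 + 2D
Σ(formed) = 4×813 + 8×472 = 7028
ΔH = Σ(broken) − Σ(formed) = (4796 + 2D) − (7028) = −2232 + 2D
Setting this equal to −1496 kJ gives 2D = 736, so D = 368 kJ/mol.

D(C–O) ≈ 368 kJ/mol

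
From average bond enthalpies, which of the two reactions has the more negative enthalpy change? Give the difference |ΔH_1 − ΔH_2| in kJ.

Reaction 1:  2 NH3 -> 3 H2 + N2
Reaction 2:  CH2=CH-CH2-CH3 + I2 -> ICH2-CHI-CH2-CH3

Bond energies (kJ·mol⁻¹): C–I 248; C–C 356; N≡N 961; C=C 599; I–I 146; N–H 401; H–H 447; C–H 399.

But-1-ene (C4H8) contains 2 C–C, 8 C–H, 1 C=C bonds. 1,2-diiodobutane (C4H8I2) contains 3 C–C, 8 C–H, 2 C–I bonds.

Reaction 1:
  Bonds broken (reactants):
    N–H: 6 × 401 = 2406
    Σ(broken) = 2406 kJ
  Bonds formed (products):
    H–H: 3 × 447 = 1341
    N≡N: 1 × 961 = 961
    Σ(formed) = 2302 kJ
  ΔH_1 = 2406 − 2302 = +104 kJ
Reaction 2:
  Bonds broken (reactants):
    C–C: 2 × 356 = 712
    C–H: 8 × 399 = 3192
    C=C: 1 × 599 = 599
    I–I: 1 × 146 = 146
    Σ(broken) = 4649 kJ
  Bonds formed (products):
    C–C: 3 × 356 = 1068
    C–H: 8 × 399 = 3192
    C–I: 2 × 248 = 496
    Σ(formed) = 4756 kJ
  ΔH_2 = 4649 − 4756 = −107 kJ
ΔH_1 − ΔH_2 = +211 kJ, so reaction 2 has the more negative ΔH; |ΔH_1 − ΔH_2| = 211 kJ.

Reaction 2, by 211 kJ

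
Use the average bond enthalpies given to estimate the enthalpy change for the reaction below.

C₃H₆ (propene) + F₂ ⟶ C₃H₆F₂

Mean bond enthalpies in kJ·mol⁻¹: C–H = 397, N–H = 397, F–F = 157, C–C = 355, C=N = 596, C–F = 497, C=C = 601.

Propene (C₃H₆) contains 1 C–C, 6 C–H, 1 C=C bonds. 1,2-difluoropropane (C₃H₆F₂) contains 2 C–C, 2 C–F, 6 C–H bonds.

ΔH ≈ −591 kJ

Bonds broken (reactants):
  C–C: 1 × 355 = 355
  C–H: 6 × 397 = 2382
  C=C: 1 × 601 = 601
  F–F: 1 × 157 = 157
  Σ(broken) = 3495 kJ
Bonds formed (products):
  C–C: 2 × 355 = 710
  C–F: 2 × 497 = 994
  C–H: 6 × 397 = 2382
  Σ(formed) = 4086 kJ
ΔH = Σ(broken) − Σ(formed) = 3495 − 4086 = −591 kJ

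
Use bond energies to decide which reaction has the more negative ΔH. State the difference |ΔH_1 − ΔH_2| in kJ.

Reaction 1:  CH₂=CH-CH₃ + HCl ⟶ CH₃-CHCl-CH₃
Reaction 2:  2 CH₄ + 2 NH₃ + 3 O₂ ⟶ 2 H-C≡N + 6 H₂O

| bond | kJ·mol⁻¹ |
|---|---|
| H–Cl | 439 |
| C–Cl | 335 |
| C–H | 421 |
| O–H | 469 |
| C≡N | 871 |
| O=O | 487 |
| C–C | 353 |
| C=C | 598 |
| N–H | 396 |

Reaction 1:
  Bonds broken (reactants):
    C–C: 1 × 353 = 353
    C–H: 6 × 421 = 2526
    C=C: 1 × 598 = 598
    H–Cl: 1 × 439 = 439
    Σ(broken) = 3916 kJ
  Bonds formed (products):
    C–C: 2 × 353 = 706
    C–Cl: 1 × 335 = 335
    C–H: 7 × 421 = 2947
    Σ(formed) = 3988 kJ
  ΔH_1 = 3916 − 3988 = −72 kJ
Reaction 2:
  Bonds broken (reactants):
    C–H: 8 × 421 = 3368
    N–H: 6 × 396 = 2376
    O=O: 3 × 487 = 1461
    Σ(broken) = 7205 kJ
  Bonds formed (products):
    C≡N: 2 × 871 = 1742
    C–H: 2 × 421 = 842
    O–H: 12 × 469 = 5628
    Σ(formed) = 8212 kJ
  ΔH_2 = 7205 − 8212 = −1007 kJ
ΔH_1 − ΔH_2 = +935 kJ, so reaction 2 has the more negative ΔH; |ΔH_1 − ΔH_2| = 935 kJ.

Reaction 2, by 935 kJ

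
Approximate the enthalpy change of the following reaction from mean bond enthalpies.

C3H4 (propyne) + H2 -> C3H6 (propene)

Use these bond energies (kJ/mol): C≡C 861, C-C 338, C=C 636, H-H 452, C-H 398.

ΔH ≈ −119 kJ

Bonds broken (reactants):
  C≡C: 1 × 861 = 861
  C-C: 1 × 338 = 338
  C-H: 4 × 398 = 1592
  H-H: 1 × 452 = 452
  Σ(broken) = 3243 kJ
Bonds formed (products):
  C-C: 1 × 338 = 338
  C-H: 6 × 398 = 2388
  C=C: 1 × 636 = 636
  Σ(formed) = 3362 kJ
ΔH = Σ(broken) − Σ(formed) = 3243 − 3362 = −119 kJ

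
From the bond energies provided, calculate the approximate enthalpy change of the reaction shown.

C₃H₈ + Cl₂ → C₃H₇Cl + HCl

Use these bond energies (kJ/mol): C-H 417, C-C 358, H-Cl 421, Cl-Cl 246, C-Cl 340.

ΔH ≈ −98 kJ

Bonds broken (reactants):
  C-C: 2 × 358 = 716
  C-H: 8 × 417 = 3336
  Cl-Cl: 1 × 246 = 246
  Σ(broken) = 4298 kJ
Bonds formed (products):
  C-C: 2 × 358 = 716
  C-Cl: 1 × 340 = 340
  C-H: 7 × 417 = 2919
  H-Cl: 1 × 421 = 421
  Σ(formed) = 4396 kJ
ΔH = Σ(broken) − Σ(formed) = 4298 − 4396 = −98 kJ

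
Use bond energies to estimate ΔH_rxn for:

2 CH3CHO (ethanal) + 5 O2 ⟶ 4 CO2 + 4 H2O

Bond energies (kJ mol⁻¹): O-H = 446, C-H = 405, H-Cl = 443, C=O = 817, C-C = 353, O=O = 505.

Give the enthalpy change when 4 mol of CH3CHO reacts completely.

Bonds broken (reactants):
  C-C: 2 × 353 = 706
  C-H: 8 × 405 = 3240
  C=O: 2 × 817 = 1634
  O=O: 5 × 505 = 2525
  Σ(broken) = 8105 kJ
Bonds formed (products):
  C=O: 8 × 817 = 6536
  O-H: 8 × 446 = 3568
  Σ(formed) = 10104 kJ
ΔH = Σ(broken) − Σ(formed) = 8105 − 10104 = −1999 kJ
For 2× the reaction as written: 2 × (−1999) = −3998 kJ

ΔH = −3998 kJ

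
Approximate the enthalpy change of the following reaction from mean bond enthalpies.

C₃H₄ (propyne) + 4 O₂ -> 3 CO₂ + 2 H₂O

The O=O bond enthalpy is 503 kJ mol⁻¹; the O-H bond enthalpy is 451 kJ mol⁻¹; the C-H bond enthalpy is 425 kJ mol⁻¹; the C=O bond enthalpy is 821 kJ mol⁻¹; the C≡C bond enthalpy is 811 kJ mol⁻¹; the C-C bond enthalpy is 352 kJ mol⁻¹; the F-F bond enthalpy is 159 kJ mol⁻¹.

Bonds broken (reactants):
  C≡C: 1 × 811 = 811
  C-C: 1 × 352 = 352
  C-H: 4 × 425 = 1700
  O=O: 4 × 503 = 2012
  Σ(broken) = 4875 kJ
Bonds formed (products):
  C=O: 6 × 821 = 4926
  O-H: 4 × 451 = 1804
  Σ(formed) = 6730 kJ
ΔH = Σ(broken) − Σ(formed) = 4875 − 6730 = −1855 kJ

ΔH ≈ −1855 kJ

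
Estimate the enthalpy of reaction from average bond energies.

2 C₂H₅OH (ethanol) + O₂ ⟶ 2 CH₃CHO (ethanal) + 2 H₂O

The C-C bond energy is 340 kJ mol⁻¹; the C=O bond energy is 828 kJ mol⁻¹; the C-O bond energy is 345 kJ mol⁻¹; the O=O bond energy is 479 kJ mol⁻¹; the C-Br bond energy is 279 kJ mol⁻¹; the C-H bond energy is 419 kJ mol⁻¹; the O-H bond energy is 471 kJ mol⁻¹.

Bonds broken (reactants):
  C-C: 2 × 340 = 680
  C-H: 10 × 419 = 4190
  C-O: 2 × 345 = 690
  O-H: 2 × 471 = 942
  O=O: 1 × 479 = 479
  Σ(broken) = 6981 kJ
Bonds formed (products):
  C-C: 2 × 340 = 680
  C-H: 8 × 419 = 3352
  C=O: 2 × 828 = 1656
  O-H: 4 × 471 = 1884
  Σ(formed) = 7572 kJ
ΔH = Σ(broken) − Σ(formed) = 6981 − 7572 = −591 kJ

ΔH ≈ −591 kJ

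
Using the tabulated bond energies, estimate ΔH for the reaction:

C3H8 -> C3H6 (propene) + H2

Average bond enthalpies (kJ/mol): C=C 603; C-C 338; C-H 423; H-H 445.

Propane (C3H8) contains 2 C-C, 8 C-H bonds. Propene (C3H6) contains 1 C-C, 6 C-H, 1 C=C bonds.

Bonds broken (reactants):
  C-C: 2 × 338 = 676
  C-H: 8 × 423 = 3384
  Σ(broken) = 4060 kJ
Bonds formed (products):
  C-C: 1 × 338 = 338
  C-H: 6 × 423 = 2538
  C=C: 1 × 603 = 603
  H-H: 1 × 445 = 445
  Σ(formed) = 3924 kJ
ΔH = Σ(broken) − Σ(formed) = 4060 − 3924 = +136 kJ

ΔH ≈ +136 kJ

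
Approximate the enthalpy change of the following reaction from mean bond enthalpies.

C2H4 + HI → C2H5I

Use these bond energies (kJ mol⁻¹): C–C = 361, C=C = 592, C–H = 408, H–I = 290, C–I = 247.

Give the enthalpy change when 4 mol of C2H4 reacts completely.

ΔH = −536 kJ

Bonds broken (reactants):
  C–H: 4 × 408 = 1632
  C=C: 1 × 592 = 592
  H–I: 1 × 290 = 290
  Σ(broken) = 2514 kJ
Bonds formed (products):
  C–C: 1 × 361 = 361
  C–H: 5 × 408 = 2040
  C–I: 1 × 247 = 247
  Σ(formed) = 2648 kJ
ΔH = Σ(broken) − Σ(formed) = 2514 − 2648 = −134 kJ
For 4× the reaction as written: 4 × (−134) = −536 kJ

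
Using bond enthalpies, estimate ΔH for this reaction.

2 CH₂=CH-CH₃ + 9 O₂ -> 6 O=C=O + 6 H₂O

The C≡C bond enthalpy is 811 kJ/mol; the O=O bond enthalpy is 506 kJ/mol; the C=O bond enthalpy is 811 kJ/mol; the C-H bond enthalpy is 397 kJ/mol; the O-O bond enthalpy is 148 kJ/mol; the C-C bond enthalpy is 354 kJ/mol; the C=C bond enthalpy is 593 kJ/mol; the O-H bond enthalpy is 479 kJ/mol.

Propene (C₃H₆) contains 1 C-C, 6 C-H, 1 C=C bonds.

Bonds broken (reactants):
  C-C: 2 × 354 = 708
  C-H: 12 × 397 = 4764
  C=C: 2 × 593 = 1186
  O=O: 9 × 506 = 4554
  Σ(broken) = 11212 kJ
Bonds formed (products):
  C=O: 12 × 811 = 9732
  O-H: 12 × 479 = 5748
  Σ(formed) = 15480 kJ
ΔH = Σ(broken) − Σ(formed) = 11212 − 15480 = −4268 kJ

ΔH ≈ −4268 kJ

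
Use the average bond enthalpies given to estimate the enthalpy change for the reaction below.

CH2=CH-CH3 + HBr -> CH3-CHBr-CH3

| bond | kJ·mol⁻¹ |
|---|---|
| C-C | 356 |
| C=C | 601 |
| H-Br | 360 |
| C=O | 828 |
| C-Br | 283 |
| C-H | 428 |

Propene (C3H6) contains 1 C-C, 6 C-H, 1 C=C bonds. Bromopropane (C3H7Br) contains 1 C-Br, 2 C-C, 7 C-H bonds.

ΔH ≈ −106 kJ

Bonds broken (reactants):
  C-C: 1 × 356 = 356
  C-H: 6 × 428 = 2568
  C=C: 1 × 601 = 601
  H-Br: 1 × 360 = 360
  Σ(broken) = 3885 kJ
Bonds formed (products):
  C-Br: 1 × 283 = 283
  C-C: 2 × 356 = 712
  C-H: 7 × 428 = 2996
  Σ(formed) = 3991 kJ
ΔH = Σ(broken) − Σ(formed) = 3885 − 3991 = −106 kJ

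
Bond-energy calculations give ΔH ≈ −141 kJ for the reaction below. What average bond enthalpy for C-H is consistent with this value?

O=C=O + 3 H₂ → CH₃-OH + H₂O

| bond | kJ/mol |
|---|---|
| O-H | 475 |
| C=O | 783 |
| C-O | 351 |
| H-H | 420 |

Let D be the C-H bond energy.
Σ(broken) = 2×783 + 3×420 = 2826
Σ(formed) = 3×D + 1×351 + 3×475 = 1776 + 3D
ΔH = Σ(broken) − Σ(formed) = (2826) − (1776 + 3D) = +1050 − 3D
Setting this equal to −141 kJ gives 3D = 1191, so D = 397 kJ/mol.

D(C-H) ≈ 397 kJ/mol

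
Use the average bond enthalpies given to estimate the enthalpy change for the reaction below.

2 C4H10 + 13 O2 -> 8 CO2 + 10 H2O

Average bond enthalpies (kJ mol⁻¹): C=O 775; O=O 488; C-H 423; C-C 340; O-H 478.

ΔH ≈ −5116 kJ

Bonds broken (reactants):
  C-C: 6 × 340 = 2040
  C-H: 20 × 423 = 8460
  O=O: 13 × 488 = 6344
  Σ(broken) = 16844 kJ
Bonds formed (products):
  C=O: 16 × 775 = 12400
  O-H: 20 × 478 = 9560
  Σ(formed) = 21960 kJ
ΔH = Σ(broken) − Σ(formed) = 16844 − 21960 = −5116 kJ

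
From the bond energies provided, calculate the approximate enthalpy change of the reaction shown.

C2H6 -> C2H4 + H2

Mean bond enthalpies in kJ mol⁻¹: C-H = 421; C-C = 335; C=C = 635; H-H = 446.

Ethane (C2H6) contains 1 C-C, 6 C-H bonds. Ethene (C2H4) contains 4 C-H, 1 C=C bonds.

Bonds broken (reactants):
  C-C: 1 × 335 = 335
  C-H: 6 × 421 = 2526
  Σ(broken) = 2861 kJ
Bonds formed (products):
  C-H: 4 × 421 = 1684
  C=C: 1 × 635 = 635
  H-H: 1 × 446 = 446
  Σ(formed) = 2765 kJ
ΔH = Σ(broken) − Σ(formed) = 2861 − 2765 = +96 kJ

ΔH ≈ +96 kJ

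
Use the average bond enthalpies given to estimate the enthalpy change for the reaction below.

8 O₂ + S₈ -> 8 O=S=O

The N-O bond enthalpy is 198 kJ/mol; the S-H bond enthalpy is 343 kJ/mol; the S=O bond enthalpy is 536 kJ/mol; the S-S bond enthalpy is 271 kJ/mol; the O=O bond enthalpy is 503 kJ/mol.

ΔH ≈ −2384 kJ

Bonds broken (reactants):
  O=O: 8 × 503 = 4024
  S-S: 8 × 271 = 2168
  Σ(broken) = 6192 kJ
Bonds formed (products):
  S=O: 16 × 536 = 8576
  Σ(formed) = 8576 kJ
ΔH = Σ(broken) − Σ(formed) = 6192 − 8576 = −2384 kJ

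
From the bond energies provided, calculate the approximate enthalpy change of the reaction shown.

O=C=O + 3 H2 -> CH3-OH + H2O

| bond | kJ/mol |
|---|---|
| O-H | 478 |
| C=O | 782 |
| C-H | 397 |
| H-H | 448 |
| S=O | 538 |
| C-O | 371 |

Bonds broken (reactants):
  C=O: 2 × 782 = 1564
  H-H: 3 × 448 = 1344
  Σ(broken) = 2908 kJ
Bonds formed (products):
  C-H: 3 × 397 = 1191
  C-O: 1 × 371 = 371
  O-H: 3 × 478 = 1434
  Σ(formed) = 2996 kJ
ΔH = Σ(broken) − Σ(formed) = 2908 − 2996 = −88 kJ

ΔH ≈ −88 kJ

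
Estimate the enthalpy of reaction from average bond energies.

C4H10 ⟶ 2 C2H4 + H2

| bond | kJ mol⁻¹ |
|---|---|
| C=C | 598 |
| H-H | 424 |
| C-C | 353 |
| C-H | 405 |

Bonds broken (reactants):
  C-C: 3 × 353 = 1059
  C-H: 10 × 405 = 4050
  Σ(broken) = 5109 kJ
Bonds formed (products):
  C-H: 8 × 405 = 3240
  C=C: 2 × 598 = 1196
  H-H: 1 × 424 = 424
  Σ(formed) = 4860 kJ
ΔH = Σ(broken) − Σ(formed) = 5109 − 4860 = +249 kJ

ΔH ≈ +249 kJ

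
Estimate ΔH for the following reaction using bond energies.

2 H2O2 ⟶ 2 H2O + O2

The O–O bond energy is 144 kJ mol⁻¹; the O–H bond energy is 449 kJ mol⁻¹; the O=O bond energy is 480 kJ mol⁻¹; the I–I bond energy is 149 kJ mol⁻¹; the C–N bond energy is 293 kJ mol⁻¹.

ΔH ≈ −192 kJ

Bonds broken (reactants):
  O–H: 4 × 449 = 1796
  O–O: 2 × 144 = 288
  Σ(broken) = 2084 kJ
Bonds formed (products):
  O–H: 4 × 449 = 1796
  O=O: 1 × 480 = 480
  Σ(formed) = 2276 kJ
ΔH = Σ(broken) − Σ(formed) = 2084 − 2276 = −192 kJ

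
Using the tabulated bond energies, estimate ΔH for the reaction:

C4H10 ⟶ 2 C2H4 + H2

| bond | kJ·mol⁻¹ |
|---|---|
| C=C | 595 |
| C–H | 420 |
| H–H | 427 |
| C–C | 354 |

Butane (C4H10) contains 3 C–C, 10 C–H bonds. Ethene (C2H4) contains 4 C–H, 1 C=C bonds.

ΔH ≈ +285 kJ

Bonds broken (reactants):
  C–C: 3 × 354 = 1062
  C–H: 10 × 420 = 4200
  Σ(broken) = 5262 kJ
Bonds formed (products):
  C–H: 8 × 420 = 3360
  C=C: 2 × 595 = 1190
  H–H: 1 × 427 = 427
  Σ(formed) = 4977 kJ
ΔH = Σ(broken) − Σ(formed) = 5262 − 4977 = +285 kJ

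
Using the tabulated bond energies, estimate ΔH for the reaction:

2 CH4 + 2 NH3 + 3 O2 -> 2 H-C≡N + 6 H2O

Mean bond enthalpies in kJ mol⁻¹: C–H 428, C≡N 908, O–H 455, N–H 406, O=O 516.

ΔH ≈ −724 kJ

Bonds broken (reactants):
  C–H: 8 × 428 = 3424
  N–H: 6 × 406 = 2436
  O=O: 3 × 516 = 1548
  Σ(broken) = 7408 kJ
Bonds formed (products):
  C≡N: 2 × 908 = 1816
  C–H: 2 × 428 = 856
  O–H: 12 × 455 = 5460
  Σ(formed) = 8132 kJ
ΔH = Σ(broken) − Σ(formed) = 7408 − 8132 = −724 kJ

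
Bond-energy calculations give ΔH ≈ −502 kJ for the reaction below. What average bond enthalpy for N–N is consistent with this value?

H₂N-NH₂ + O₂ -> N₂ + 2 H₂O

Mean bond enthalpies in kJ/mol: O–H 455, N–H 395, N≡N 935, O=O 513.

D(N–N) ≈ 160 kJ/mol

Let D be the N–N bond energy.
Σ(broken) = 4×395 + 1×D + 1×513 = 2093 + D
Σ(formed) = 1×935 + 4×455 = 2755
ΔH = Σ(broken) − Σ(formed) = (2093 + D) − (2755) = −662 + D
Setting this equal to −502 kJ gives D = 160 kJ/mol.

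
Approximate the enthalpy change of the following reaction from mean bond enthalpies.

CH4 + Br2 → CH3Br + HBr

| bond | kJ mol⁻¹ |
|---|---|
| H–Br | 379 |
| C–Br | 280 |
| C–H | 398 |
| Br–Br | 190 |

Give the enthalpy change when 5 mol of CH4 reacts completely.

Bonds broken (reactants):
  Br–Br: 1 × 190 = 190
  C–H: 4 × 398 = 1592
  Σ(broken) = 1782 kJ
Bonds formed (products):
  C–Br: 1 × 280 = 280
  C–H: 3 × 398 = 1194
  H–Br: 1 × 379 = 379
  Σ(formed) = 1853 kJ
ΔH = Σ(broken) − Σ(formed) = 1782 − 1853 = −71 kJ
For 5× the reaction as written: 5 × (−71) = −355 kJ

ΔH = −355 kJ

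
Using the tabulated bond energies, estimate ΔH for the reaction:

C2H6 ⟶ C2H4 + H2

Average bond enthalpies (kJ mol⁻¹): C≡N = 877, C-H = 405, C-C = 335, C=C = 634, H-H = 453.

Bonds broken (reactants):
  C-C: 1 × 335 = 335
  C-H: 6 × 405 = 2430
  Σ(broken) = 2765 kJ
Bonds formed (products):
  C-H: 4 × 405 = 1620
  C=C: 1 × 634 = 634
  H-H: 1 × 453 = 453
  Σ(formed) = 2707 kJ
ΔH = Σ(broken) − Σ(formed) = 2765 − 2707 = +58 kJ

ΔH ≈ +58 kJ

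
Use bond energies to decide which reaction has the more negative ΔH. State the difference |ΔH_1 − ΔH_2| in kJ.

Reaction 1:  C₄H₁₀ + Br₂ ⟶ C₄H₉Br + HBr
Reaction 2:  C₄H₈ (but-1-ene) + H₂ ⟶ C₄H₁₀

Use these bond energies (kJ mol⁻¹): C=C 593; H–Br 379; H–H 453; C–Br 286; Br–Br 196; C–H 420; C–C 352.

Reaction 1:
  Bonds broken (reactants):
    Br–Br: 1 × 196 = 196
    C–C: 3 × 352 = 1056
    C–H: 10 × 420 = 4200
    Σ(broken) = 5452 kJ
  Bonds formed (products):
    C–Br: 1 × 286 = 286
    C–C: 3 × 352 = 1056
    C–H: 9 × 420 = 3780
    H–Br: 1 × 379 = 379
    Σ(formed) = 5501 kJ
  ΔH_1 = 5452 − 5501 = −49 kJ
Reaction 2:
  Bonds broken (reactants):
    C–C: 2 × 352 = 704
    C–H: 8 × 420 = 3360
    C=C: 1 × 593 = 593
    H–H: 1 × 453 = 453
    Σ(broken) = 5110 kJ
  Bonds formed (products):
    C–C: 3 × 352 = 1056
    C–H: 10 × 420 = 4200
    Σ(formed) = 5256 kJ
  ΔH_2 = 5110 − 5256 = −146 kJ
ΔH_1 − ΔH_2 = +97 kJ, so reaction 2 has the more negative ΔH; |ΔH_1 − ΔH_2| = 97 kJ.

Reaction 2, by 97 kJ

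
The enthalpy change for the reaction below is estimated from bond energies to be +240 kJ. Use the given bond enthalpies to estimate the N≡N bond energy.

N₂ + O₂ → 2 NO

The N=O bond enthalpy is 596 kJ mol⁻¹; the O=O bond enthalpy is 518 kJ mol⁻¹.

Let D be the N≡N bond energy.
Σ(broken) = 1×D + 1×518 = 518 + D
Σ(formed) = 2×596 = 1192
ΔH = Σ(broken) − Σ(formed) = (518 + D) − (1192) = −674 + D
Setting this equal to +240 kJ gives D = 914 kJ/mol.

D(N≡N) ≈ 914 kJ/mol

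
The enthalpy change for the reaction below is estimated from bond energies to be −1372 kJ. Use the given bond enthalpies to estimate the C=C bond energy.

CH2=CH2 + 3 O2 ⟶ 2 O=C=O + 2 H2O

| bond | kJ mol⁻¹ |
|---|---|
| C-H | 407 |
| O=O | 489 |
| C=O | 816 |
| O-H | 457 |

D(C=C) ≈ 625 kJ/mol

Let D be the C=C bond energy.
Σ(broken) = 4×407 + 1×D + 3×489 = 3095 + D
Σ(formed) = 4×816 + 4×457 = 5092
ΔH = Σ(broken) − Σ(formed) = (3095 + D) − (5092) = −1997 + D
Setting this equal to −1372 kJ gives D = 625 kJ/mol.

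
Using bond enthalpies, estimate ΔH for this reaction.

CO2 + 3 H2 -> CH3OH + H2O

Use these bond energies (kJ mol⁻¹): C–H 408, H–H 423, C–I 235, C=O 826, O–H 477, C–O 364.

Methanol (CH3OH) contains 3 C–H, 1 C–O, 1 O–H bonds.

Bonds broken (reactants):
  C=O: 2 × 826 = 1652
  H–H: 3 × 423 = 1269
  Σ(broken) = 2921 kJ
Bonds formed (products):
  C–H: 3 × 408 = 1224
  C–O: 1 × 364 = 364
  O–H: 3 × 477 = 1431
  Σ(formed) = 3019 kJ
ΔH = Σ(broken) − Σ(formed) = 2921 − 3019 = −98 kJ

ΔH ≈ −98 kJ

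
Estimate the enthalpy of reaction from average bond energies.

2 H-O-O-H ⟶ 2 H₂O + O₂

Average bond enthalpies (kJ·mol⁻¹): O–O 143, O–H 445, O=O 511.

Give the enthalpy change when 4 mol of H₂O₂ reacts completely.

Bonds broken (reactants):
  O–H: 4 × 445 = 1780
  O–O: 2 × 143 = 286
  Σ(broken) = 2066 kJ
Bonds formed (products):
  O–H: 4 × 445 = 1780
  O=O: 1 × 511 = 511
  Σ(formed) = 2291 kJ
ΔH = Σ(broken) − Σ(formed) = 2066 − 2291 = −225 kJ
For 2× the reaction as written: 2 × (−225) = −450 kJ

ΔH = −450 kJ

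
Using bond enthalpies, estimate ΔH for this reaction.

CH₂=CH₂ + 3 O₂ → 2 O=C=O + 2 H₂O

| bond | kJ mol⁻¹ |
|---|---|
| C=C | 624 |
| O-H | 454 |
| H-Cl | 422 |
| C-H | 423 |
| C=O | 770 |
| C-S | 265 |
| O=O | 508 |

ΔH ≈ −1056 kJ

Bonds broken (reactants):
  C-H: 4 × 423 = 1692
  C=C: 1 × 624 = 624
  O=O: 3 × 508 = 1524
  Σ(broken) = 3840 kJ
Bonds formed (products):
  C=O: 4 × 770 = 3080
  O-H: 4 × 454 = 1816
  Σ(formed) = 4896 kJ
ΔH = Σ(broken) − Σ(formed) = 3840 − 4896 = −1056 kJ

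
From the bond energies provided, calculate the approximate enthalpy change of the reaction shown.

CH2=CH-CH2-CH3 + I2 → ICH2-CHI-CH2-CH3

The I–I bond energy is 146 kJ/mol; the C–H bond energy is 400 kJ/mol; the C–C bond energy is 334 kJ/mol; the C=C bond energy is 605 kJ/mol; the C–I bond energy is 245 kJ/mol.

Bonds broken (reactants):
  C–C: 2 × 334 = 668
  C–H: 8 × 400 = 3200
  C=C: 1 × 605 = 605
  I–I: 1 × 146 = 146
  Σ(broken) = 4619 kJ
Bonds formed (products):
  C–C: 3 × 334 = 1002
  C–H: 8 × 400 = 3200
  C–I: 2 × 245 = 490
  Σ(formed) = 4692 kJ
ΔH = Σ(broken) − Σ(formed) = 4619 − 4692 = −73 kJ

ΔH ≈ −73 kJ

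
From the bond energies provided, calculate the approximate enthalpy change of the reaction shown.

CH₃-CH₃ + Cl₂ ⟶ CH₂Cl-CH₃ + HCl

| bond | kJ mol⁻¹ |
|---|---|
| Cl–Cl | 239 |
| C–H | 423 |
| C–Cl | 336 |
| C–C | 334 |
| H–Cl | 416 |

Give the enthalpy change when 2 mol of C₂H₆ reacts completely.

Bonds broken (reactants):
  C–C: 1 × 334 = 334
  C–H: 6 × 423 = 2538
  Cl–Cl: 1 × 239 = 239
  Σ(broken) = 3111 kJ
Bonds formed (products):
  C–C: 1 × 334 = 334
  C–Cl: 1 × 336 = 336
  C–H: 5 × 423 = 2115
  H–Cl: 1 × 416 = 416
  Σ(formed) = 3201 kJ
ΔH = Σ(broken) − Σ(formed) = 3111 − 3201 = −90 kJ
For 2× the reaction as written: 2 × (−90) = −180 kJ

ΔH = −180 kJ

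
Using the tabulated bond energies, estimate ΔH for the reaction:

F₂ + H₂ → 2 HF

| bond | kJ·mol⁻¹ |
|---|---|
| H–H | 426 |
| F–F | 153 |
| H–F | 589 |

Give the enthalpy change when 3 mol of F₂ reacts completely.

ΔH = −1797 kJ

Bonds broken (reactants):
  F–F: 1 × 153 = 153
  H–H: 1 × 426 = 426
  Σ(broken) = 579 kJ
Bonds formed (products):
  H–F: 2 × 589 = 1178
  Σ(formed) = 1178 kJ
ΔH = Σ(broken) − Σ(formed) = 579 − 1178 = −599 kJ
For 3× the reaction as written: 3 × (−599) = −1797 kJ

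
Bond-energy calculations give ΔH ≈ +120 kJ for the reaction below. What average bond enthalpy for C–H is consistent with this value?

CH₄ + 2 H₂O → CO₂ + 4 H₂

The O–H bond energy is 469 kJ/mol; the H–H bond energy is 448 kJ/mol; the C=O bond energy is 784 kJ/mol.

Let D be the C–H bond energy.
Σ(broken) = 4×D + 4×469 = 1876 + 4D
Σ(formed) = 2×784 + 4×448 = 3360
ΔH = Σ(broken) − Σ(formed) = (1876 + 4D) − (3360) = −1484 + 4D
Setting this equal to +120 kJ gives 4D = 1604, so D = 401 kJ/mol.

D(C–H) ≈ 401 kJ/mol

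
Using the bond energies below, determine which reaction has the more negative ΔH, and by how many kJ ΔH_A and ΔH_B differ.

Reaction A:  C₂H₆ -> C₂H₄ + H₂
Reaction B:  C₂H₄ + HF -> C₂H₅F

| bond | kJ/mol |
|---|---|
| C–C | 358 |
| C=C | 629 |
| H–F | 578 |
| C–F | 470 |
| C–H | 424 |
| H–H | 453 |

Reaction A:
  Bonds broken (reactants):
    C–C: 1 × 358 = 358
    C–H: 6 × 424 = 2544
    Σ(broken) = 2902 kJ
  Bonds formed (products):
    C–H: 4 × 424 = 1696
    C=C: 1 × 629 = 629
    H–H: 1 × 453 = 453
    Σ(formed) = 2778 kJ
  ΔH_A = 2902 − 2778 = +124 kJ
Reaction B:
  Bonds broken (reactants):
    C–H: 4 × 424 = 1696
    C=C: 1 × 629 = 629
    H–F: 1 × 578 = 578
    Σ(broken) = 2903 kJ
  Bonds formed (products):
    C–C: 1 × 358 = 358
    C–F: 1 × 470 = 470
    C–H: 5 × 424 = 2120
    Σ(formed) = 2948 kJ
  ΔH_B = 2903 − 2948 = −45 kJ
ΔH_A − ΔH_B = +169 kJ, so reaction B has the more negative ΔH; |ΔH_A − ΔH_B| = 169 kJ.

Reaction B, by 169 kJ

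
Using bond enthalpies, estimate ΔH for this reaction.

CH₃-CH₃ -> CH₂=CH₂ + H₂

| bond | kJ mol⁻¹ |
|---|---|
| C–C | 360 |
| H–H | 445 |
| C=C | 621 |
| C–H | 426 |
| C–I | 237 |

Bonds broken (reactants):
  C–C: 1 × 360 = 360
  C–H: 6 × 426 = 2556
  Σ(broken) = 2916 kJ
Bonds formed (products):
  C–H: 4 × 426 = 1704
  C=C: 1 × 621 = 621
  H–H: 1 × 445 = 445
  Σ(formed) = 2770 kJ
ΔH = Σ(broken) − Σ(formed) = 2916 − 2770 = +146 kJ

ΔH ≈ +146 kJ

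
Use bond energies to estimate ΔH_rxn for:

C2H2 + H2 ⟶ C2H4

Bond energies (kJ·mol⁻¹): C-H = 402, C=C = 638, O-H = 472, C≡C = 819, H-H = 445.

ΔH ≈ −178 kJ

Bonds broken (reactants):
  C≡C: 1 × 819 = 819
  C-H: 2 × 402 = 804
  H-H: 1 × 445 = 445
  Σ(broken) = 2068 kJ
Bonds formed (products):
  C-H: 4 × 402 = 1608
  C=C: 1 × 638 = 638
  Σ(formed) = 2246 kJ
ΔH = Σ(broken) − Σ(formed) = 2068 − 2246 = −178 kJ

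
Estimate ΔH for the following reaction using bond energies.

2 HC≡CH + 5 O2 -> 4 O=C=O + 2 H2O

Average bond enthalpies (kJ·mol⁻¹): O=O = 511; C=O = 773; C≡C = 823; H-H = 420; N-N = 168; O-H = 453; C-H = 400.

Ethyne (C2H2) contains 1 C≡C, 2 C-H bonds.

Bonds broken (reactants):
  C≡C: 2 × 823 = 1646
  C-H: 4 × 400 = 1600
  O=O: 5 × 511 = 2555
  Σ(broken) = 5801 kJ
Bonds formed (products):
  C=O: 8 × 773 = 6184
  O-H: 4 × 453 = 1812
  Σ(formed) = 7996 kJ
ΔH = Σ(broken) − Σ(formed) = 5801 − 7996 = −2195 kJ

ΔH ≈ −2195 kJ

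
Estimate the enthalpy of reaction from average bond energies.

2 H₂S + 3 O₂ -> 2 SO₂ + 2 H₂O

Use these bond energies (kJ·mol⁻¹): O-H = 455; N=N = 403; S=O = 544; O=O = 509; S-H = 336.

Bonds broken (reactants):
  O=O: 3 × 509 = 1527
  S-H: 4 × 336 = 1344
  Σ(broken) = 2871 kJ
Bonds formed (products):
  O-H: 4 × 455 = 1820
  S=O: 4 × 544 = 2176
  Σ(formed) = 3996 kJ
ΔH = Σ(broken) − Σ(formed) = 2871 − 3996 = −1125 kJ

ΔH ≈ −1125 kJ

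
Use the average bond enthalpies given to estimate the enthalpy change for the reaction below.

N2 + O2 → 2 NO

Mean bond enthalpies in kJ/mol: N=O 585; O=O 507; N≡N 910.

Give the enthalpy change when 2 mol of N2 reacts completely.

ΔH = +494 kJ

Bonds broken (reactants):
  N≡N: 1 × 910 = 910
  O=O: 1 × 507 = 507
  Σ(broken) = 1417 kJ
Bonds formed (products):
  N=O: 2 × 585 = 1170
  Σ(formed) = 1170 kJ
ΔH = Σ(broken) − Σ(formed) = 1417 − 1170 = +247 kJ
For 2× the reaction as written: 2 × (+247) = +494 kJ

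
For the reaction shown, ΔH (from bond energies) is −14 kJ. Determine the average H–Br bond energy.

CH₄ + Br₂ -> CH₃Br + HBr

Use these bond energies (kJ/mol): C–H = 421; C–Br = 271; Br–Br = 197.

D(H–Br) ≈ 361 kJ/mol

Let D be the H–Br bond energy.
Σ(broken) = 1×197 + 4×421 = 1881
Σ(formed) = 1×271 + 3×421 + 1×D = 1534 + D
ΔH = Σ(broken) − Σ(formed) = (1881) − (1534 + D) = +347 − D
Setting this equal to −14 kJ gives D = 361 kJ/mol.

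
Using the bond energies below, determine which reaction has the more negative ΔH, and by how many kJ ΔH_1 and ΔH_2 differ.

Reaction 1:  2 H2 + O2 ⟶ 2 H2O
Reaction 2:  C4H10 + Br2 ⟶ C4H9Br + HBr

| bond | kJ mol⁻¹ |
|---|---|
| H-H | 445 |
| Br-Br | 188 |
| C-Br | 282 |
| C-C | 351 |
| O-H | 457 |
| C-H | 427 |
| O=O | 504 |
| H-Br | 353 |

Reaction 1, by 414 kJ

Reaction 1:
  Bonds broken (reactants):
    H-H: 2 × 445 = 890
    O=O: 1 × 504 = 504
    Σ(broken) = 1394 kJ
  Bonds formed (products):
    O-H: 4 × 457 = 1828
    Σ(formed) = 1828 kJ
  ΔH_1 = 1394 − 1828 = −434 kJ
Reaction 2:
  Bonds broken (reactants):
    Br-Br: 1 × 188 = 188
    C-C: 3 × 351 = 1053
    C-H: 10 × 427 = 4270
    Σ(broken) = 5511 kJ
  Bonds formed (products):
    C-Br: 1 × 282 = 282
    C-C: 3 × 351 = 1053
    C-H: 9 × 427 = 3843
    H-Br: 1 × 353 = 353
    Σ(formed) = 5531 kJ
  ΔH_2 = 5511 − 5531 = −20 kJ
ΔH_1 − ΔH_2 = −414 kJ, so reaction 1 has the more negative ΔH; |ΔH_1 − ΔH_2| = 414 kJ.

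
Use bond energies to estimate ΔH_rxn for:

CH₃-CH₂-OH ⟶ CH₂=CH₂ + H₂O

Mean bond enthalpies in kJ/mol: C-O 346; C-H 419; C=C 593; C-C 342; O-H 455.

Bonds broken (reactants):
  C-C: 1 × 342 = 342
  C-H: 5 × 419 = 2095
  C-O: 1 × 346 = 346
  O-H: 1 × 455 = 455
  Σ(broken) = 3238 kJ
Bonds formed (products):
  C-H: 4 × 419 = 1676
  C=C: 1 × 593 = 593
  O-H: 2 × 455 = 910
  Σ(formed) = 3179 kJ
ΔH = Σ(broken) − Σ(formed) = 3238 − 3179 = +59 kJ

ΔH ≈ +59 kJ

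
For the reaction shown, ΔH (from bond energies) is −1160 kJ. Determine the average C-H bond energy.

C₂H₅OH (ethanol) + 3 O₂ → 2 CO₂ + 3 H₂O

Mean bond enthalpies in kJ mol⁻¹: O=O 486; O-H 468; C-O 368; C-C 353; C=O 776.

Let D be the C-H bond energy.
Σ(broken) = 1×353 + 5×D + 1×368 + 1×468 + 3×486 = 2647 + 5D
Σ(formed) = 4×776 + 6×468 = 5912
ΔH = Σ(broken) − Σ(formed) = (2647 + 5D) − (5912) = −3265 + 5D
Setting this equal to −1160 kJ gives 5D = 2105, so D = 421 kJ/mol.

D(C-H) ≈ 421 kJ/mol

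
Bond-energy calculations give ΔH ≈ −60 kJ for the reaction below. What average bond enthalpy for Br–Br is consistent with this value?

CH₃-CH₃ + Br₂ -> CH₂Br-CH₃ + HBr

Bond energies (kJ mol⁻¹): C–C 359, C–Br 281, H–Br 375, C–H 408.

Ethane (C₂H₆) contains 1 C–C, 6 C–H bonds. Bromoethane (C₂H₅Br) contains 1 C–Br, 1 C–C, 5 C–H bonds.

D(Br–Br) ≈ 188 kJ/mol

Let D be the Br–Br bond energy.
Σ(broken) = 1×D + 1×359 + 6×408 = 2807 + D
Σ(formed) = 1×281 + 1×359 + 5×408 + 1×375 = 3055
ΔH = Σ(broken) − Σ(formed) = (2807 + D) − (3055) = −248 + D
Setting this equal to −60 kJ gives D = 188 kJ/mol.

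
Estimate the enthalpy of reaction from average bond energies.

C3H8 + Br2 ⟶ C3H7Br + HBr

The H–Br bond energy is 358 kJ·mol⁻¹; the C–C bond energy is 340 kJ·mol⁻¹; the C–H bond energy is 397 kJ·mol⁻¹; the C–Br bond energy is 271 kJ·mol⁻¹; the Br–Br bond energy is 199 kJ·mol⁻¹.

Bonds broken (reactants):
  Br–Br: 1 × 199 = 199
  C–C: 2 × 340 = 680
  C–H: 8 × 397 = 3176
  Σ(broken) = 4055 kJ
Bonds formed (products):
  C–Br: 1 × 271 = 271
  C–C: 2 × 340 = 680
  C–H: 7 × 397 = 2779
  H–Br: 1 × 358 = 358
  Σ(formed) = 4088 kJ
ΔH = Σ(broken) − Σ(formed) = 4055 − 4088 = −33 kJ

ΔH ≈ −33 kJ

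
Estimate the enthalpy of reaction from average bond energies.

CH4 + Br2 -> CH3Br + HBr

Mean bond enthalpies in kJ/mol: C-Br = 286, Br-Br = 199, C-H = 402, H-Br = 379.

Bonds broken (reactants):
  Br-Br: 1 × 199 = 199
  C-H: 4 × 402 = 1608
  Σ(broken) = 1807 kJ
Bonds formed (products):
  C-Br: 1 × 286 = 286
  C-H: 3 × 402 = 1206
  H-Br: 1 × 379 = 379
  Σ(formed) = 1871 kJ
ΔH = Σ(broken) − Σ(formed) = 1807 − 1871 = −64 kJ

ΔH ≈ −64 kJ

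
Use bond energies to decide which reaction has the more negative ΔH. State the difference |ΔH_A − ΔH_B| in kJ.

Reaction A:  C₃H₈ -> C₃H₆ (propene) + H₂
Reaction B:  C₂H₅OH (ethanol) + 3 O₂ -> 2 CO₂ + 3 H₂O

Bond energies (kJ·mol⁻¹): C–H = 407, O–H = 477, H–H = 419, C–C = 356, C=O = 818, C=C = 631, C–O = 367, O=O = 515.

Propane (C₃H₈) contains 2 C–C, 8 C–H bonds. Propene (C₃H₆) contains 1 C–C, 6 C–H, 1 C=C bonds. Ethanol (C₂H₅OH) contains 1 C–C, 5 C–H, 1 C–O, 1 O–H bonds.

Reaction B, by 1474 kJ

Reaction A:
  Bonds broken (reactants):
    C–C: 2 × 356 = 712
    C–H: 8 × 407 = 3256
    Σ(broken) = 3968 kJ
  Bonds formed (products):
    C–C: 1 × 356 = 356
    C–H: 6 × 407 = 2442
    C=C: 1 × 631 = 631
    H–H: 1 × 419 = 419
    Σ(formed) = 3848 kJ
  ΔH_A = 3968 − 3848 = +120 kJ
Reaction B:
  Bonds broken (reactants):
    C–C: 1 × 356 = 356
    C–H: 5 × 407 = 2035
    C–O: 1 × 367 = 367
    O–H: 1 × 477 = 477
    O=O: 3 × 515 = 1545
    Σ(broken) = 4780 kJ
  Bonds formed (products):
    C=O: 4 × 818 = 3272
    O–H: 6 × 477 = 2862
    Σ(formed) = 6134 kJ
  ΔH_B = 4780 − 6134 = −1354 kJ
ΔH_A − ΔH_B = +1474 kJ, so reaction B has the more negative ΔH; |ΔH_A − ΔH_B| = 1474 kJ.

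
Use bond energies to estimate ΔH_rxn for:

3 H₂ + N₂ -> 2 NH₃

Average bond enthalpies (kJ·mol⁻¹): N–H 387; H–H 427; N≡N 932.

ΔH ≈ −109 kJ

Bonds broken (reactants):
  H–H: 3 × 427 = 1281
  N≡N: 1 × 932 = 932
  Σ(broken) = 2213 kJ
Bonds formed (products):
  N–H: 6 × 387 = 2322
  Σ(formed) = 2322 kJ
ΔH = Σ(broken) − Σ(formed) = 2213 − 2322 = −109 kJ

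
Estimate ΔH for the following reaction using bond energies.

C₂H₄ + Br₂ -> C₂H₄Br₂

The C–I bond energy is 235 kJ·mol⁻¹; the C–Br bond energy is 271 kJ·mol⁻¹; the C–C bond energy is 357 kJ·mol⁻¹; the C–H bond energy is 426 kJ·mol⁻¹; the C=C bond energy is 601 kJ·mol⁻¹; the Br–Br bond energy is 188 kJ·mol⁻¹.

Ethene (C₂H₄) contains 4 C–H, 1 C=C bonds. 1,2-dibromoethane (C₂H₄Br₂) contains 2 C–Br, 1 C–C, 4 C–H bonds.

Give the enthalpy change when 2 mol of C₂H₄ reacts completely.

Bonds broken (reactants):
  Br–Br: 1 × 188 = 188
  C–H: 4 × 426 = 1704
  C=C: 1 × 601 = 601
  Σ(broken) = 2493 kJ
Bonds formed (products):
  C–Br: 2 × 271 = 542
  C–C: 1 × 357 = 357
  C–H: 4 × 426 = 1704
  Σ(formed) = 2603 kJ
ΔH = Σ(broken) − Σ(formed) = 2493 − 2603 = −110 kJ
For 2× the reaction as written: 2 × (−110) = −220 kJ

ΔH = −220 kJ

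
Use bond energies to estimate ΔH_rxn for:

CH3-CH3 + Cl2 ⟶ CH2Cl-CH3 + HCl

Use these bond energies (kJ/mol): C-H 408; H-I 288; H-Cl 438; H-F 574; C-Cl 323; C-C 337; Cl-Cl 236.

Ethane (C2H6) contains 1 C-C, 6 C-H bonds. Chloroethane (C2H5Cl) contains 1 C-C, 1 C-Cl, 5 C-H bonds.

Bonds broken (reactants):
  C-C: 1 × 337 = 337
  C-H: 6 × 408 = 2448
  Cl-Cl: 1 × 236 = 236
  Σ(broken) = 3021 kJ
Bonds formed (products):
  C-C: 1 × 337 = 337
  C-Cl: 1 × 323 = 323
  C-H: 5 × 408 = 2040
  H-Cl: 1 × 438 = 438
  Σ(formed) = 3138 kJ
ΔH = Σ(broken) − Σ(formed) = 3021 − 3138 = −117 kJ

ΔH ≈ −117 kJ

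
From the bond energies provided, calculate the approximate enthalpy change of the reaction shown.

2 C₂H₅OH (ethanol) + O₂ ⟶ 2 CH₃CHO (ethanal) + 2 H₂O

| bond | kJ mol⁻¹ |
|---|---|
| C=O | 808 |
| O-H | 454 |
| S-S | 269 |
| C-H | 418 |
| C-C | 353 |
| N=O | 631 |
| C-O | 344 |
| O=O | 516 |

Bonds broken (reactants):
  C-C: 2 × 353 = 706
  C-H: 10 × 418 = 4180
  C-O: 2 × 344 = 688
  O-H: 2 × 454 = 908
  O=O: 1 × 516 = 516
  Σ(broken) = 6998 kJ
Bonds formed (products):
  C-C: 2 × 353 = 706
  C-H: 8 × 418 = 3344
  C=O: 2 × 808 = 1616
  O-H: 4 × 454 = 1816
  Σ(formed) = 7482 kJ
ΔH = Σ(broken) − Σ(formed) = 6998 − 7482 = −484 kJ

ΔH ≈ −484 kJ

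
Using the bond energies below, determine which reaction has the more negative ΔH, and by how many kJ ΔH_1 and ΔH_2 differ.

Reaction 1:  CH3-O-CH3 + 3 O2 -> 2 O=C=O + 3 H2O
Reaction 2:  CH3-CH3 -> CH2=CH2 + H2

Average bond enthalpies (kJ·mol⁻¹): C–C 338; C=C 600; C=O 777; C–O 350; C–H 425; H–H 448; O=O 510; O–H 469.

Reaction 1, by 1282 kJ

Reaction 1:
  Bonds broken (reactants):
    C–H: 6 × 425 = 2550
    C–O: 2 × 350 = 700
    O=O: 3 × 510 = 1530
    Σ(broken) = 4780 kJ
  Bonds formed (products):
    C=O: 4 × 777 = 3108
    O–H: 6 × 469 = 2814
    Σ(formed) = 5922 kJ
  ΔH_1 = 4780 − 5922 = −1142 kJ
Reaction 2:
  Bonds broken (reactants):
    C–C: 1 × 338 = 338
    C–H: 6 × 425 = 2550
    Σ(broken) = 2888 kJ
  Bonds formed (products):
    C–H: 4 × 425 = 1700
    C=C: 1 × 600 = 600
    H–H: 1 × 448 = 448
    Σ(formed) = 2748 kJ
  ΔH_2 = 2888 − 2748 = +140 kJ
ΔH_1 − ΔH_2 = −1282 kJ, so reaction 1 has the more negative ΔH; |ΔH_1 − ΔH_2| = 1282 kJ.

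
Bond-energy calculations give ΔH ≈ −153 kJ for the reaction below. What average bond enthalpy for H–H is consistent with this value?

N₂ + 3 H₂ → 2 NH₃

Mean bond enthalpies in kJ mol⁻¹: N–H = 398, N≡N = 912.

Let D be the H–H bond energy.
Σ(broken) = 3×D + 1×912 = 912 + 3D
Σ(formed) = 6×398 = 2388
ΔH = Σ(broken) − Σ(formed) = (912 + 3D) − (2388) = −1476 + 3D
Setting this equal to −153 kJ gives 3D = 1323, so D = 441 kJ/mol.

D(H–H) ≈ 441 kJ/mol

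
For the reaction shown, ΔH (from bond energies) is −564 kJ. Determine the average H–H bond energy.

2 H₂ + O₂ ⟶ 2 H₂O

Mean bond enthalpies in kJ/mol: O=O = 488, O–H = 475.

D(H–H) ≈ 424 kJ/mol

Let D be the H–H bond energy.
Σ(broken) = 2×D + 1×488 = 488 + 2D
Σ(formed) = 4×475 = 1900
ΔH = Σ(broken) − Σ(formed) = (488 + 2D) − (1900) = −1412 + 2D
Setting this equal to −564 kJ gives 2D = 848, so D = 424 kJ/mol.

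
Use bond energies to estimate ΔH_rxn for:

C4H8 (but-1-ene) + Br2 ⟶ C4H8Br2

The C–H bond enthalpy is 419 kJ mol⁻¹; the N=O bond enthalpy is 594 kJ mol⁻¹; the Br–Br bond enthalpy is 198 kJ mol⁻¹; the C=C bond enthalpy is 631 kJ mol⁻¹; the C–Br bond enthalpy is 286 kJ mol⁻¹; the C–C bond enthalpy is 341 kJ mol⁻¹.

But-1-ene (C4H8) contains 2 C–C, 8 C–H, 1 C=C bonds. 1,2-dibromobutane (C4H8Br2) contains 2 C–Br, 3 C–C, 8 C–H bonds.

ΔH ≈ −84 kJ

Bonds broken (reactants):
  Br–Br: 1 × 198 = 198
  C–C: 2 × 341 = 682
  C–H: 8 × 419 = 3352
  C=C: 1 × 631 = 631
  Σ(broken) = 4863 kJ
Bonds formed (products):
  C–Br: 2 × 286 = 572
  C–C: 3 × 341 = 1023
  C–H: 8 × 419 = 3352
  Σ(formed) = 4947 kJ
ΔH = Σ(broken) − Σ(formed) = 4863 − 4947 = −84 kJ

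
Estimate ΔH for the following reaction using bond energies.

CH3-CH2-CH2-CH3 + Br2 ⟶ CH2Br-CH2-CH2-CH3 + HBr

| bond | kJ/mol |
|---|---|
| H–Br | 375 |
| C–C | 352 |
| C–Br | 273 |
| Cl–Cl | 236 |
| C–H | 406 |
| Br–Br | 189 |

ΔH ≈ −53 kJ

Bonds broken (reactants):
  Br–Br: 1 × 189 = 189
  C–C: 3 × 352 = 1056
  C–H: 10 × 406 = 4060
  Σ(broken) = 5305 kJ
Bonds formed (products):
  C–Br: 1 × 273 = 273
  C–C: 3 × 352 = 1056
  C–H: 9 × 406 = 3654
  H–Br: 1 × 375 = 375
  Σ(formed) = 5358 kJ
ΔH = Σ(broken) − Σ(formed) = 5305 − 5358 = −53 kJ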